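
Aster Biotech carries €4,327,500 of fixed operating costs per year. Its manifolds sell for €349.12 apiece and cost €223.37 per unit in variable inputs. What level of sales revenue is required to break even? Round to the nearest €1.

CM per unit = €349.12 − €223.37 = €125.75; CM ratio = €125.75 / €349.12 = 0.3602.
Break-even sales = FC ÷ CM ratio = €4,327,500 × €349.12 / €125.75 = €12,014,448.

€12,014,448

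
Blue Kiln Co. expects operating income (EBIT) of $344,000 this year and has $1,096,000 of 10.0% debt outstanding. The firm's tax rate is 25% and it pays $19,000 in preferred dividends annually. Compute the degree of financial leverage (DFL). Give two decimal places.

Annual interest charges come to $109,600.00.
Pre-tax preferred-dividend burden = $19,000 ÷ (1 − 0.25) = $25,333.33.
DFL = EBIT ÷ [EBIT − I − D_p/(1−t)] = $344,000 ÷ [$344,000 − $109,600.00 − $25,333.33] = $344,000 ÷ $209,066.67 = 1.6454.

1.65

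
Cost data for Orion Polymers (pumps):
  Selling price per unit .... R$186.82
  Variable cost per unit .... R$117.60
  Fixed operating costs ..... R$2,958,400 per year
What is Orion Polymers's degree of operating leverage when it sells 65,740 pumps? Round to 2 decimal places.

2.86

Contribution at this volume is 65,740 × R$69.22 = R$4,550,522.80.
EBIT = R$4,550,522.80 − R$2,958,400 = R$1,592,122.80.
So DOL = total CM / EBIT = R$4,550,522.80 / R$1,592,122.80 = 2.8581.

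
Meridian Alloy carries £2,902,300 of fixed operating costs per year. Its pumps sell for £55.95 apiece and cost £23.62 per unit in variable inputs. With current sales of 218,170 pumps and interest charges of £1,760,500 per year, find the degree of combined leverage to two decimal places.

2.95

Total contribution margin = 218,170 × £32.33 = £7,053,436.10.
Operating income = contribution − fixed costs = £7,053,436.10 − £2,902,300 = £4,151,136.10. Interest = £1,760,500.00, so EBIT − I = £2,390,636.10.
DCL = contribution ÷ (EBIT − I) = £7,053,436.10 ÷ £2,390,636.10 = 2.9504.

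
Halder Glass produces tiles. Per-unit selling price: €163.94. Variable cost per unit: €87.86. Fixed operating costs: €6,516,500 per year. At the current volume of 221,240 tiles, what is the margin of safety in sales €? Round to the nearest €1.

€22,228,090

Contribution margin per unit = €163.94 − €87.86 = €76.08. Break-even units = €6,516,500 ÷ €76.08 = 85,653.26; break-even revenue = 85,653.26 × €163.94 = €14,041,995.40.
Actual sales revenue = 221,240 × €163.94 = €36,270,085.60.
Margin of safety = €36,270,085.60 − €14,041,995.40 = €22,228,090.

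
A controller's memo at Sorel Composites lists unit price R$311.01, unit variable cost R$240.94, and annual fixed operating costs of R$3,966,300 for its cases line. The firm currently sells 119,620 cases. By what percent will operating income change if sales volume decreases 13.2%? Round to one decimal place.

-25.1%

Total contribution margin = 119,620 × R$70.07 = R$8,381,773.40.
Operating income = contribution − fixed costs = R$8,381,773.40 − R$3,966,300 = R$4,415,473.40.
So DOL = total CM / EBIT = R$8,381,773.40 / R$4,415,473.40 = 1.8983.
Operating income changes by 1.8983 × -13.2% = -25.1%.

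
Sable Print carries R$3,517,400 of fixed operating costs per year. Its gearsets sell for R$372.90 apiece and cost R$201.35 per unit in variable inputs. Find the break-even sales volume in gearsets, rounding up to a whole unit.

20,504 gearsets

Each unit contributes R$372.90 − R$201.35 = R$171.55.
Break-even Q = R$3,517,400 / R$171.55 = 20,503.64 → 20,504 gearsets.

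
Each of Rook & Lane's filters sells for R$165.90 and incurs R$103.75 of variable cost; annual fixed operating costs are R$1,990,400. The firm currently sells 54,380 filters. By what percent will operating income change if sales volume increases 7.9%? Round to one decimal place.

At 54,380 units, contribution = 54,380 × R$62.15 = R$3,379,717.00.
EBIT = R$3,379,717.00 − R$1,990,400 = R$1,389,317.00.
Degree of operating leverage = R$3,379,717.00 / R$1,389,317.00 = 2.4326.
%ΔEBIT = DOL × %ΔSales = 2.4326 × +7.9% = +19.2%.

+19.2%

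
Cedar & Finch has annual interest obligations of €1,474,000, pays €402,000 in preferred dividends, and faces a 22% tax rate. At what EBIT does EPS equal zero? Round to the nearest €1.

€1,989,385

Preferred dividends are paid after tax, so their pre-tax equivalent is €402,000 ÷ (1 − 0.22) = €515,384.62.
EPS = 0 when EBIT covers interest plus the pre-tax preferred burden: €1,474,000 + €515,384.62 = €1,989,384.62.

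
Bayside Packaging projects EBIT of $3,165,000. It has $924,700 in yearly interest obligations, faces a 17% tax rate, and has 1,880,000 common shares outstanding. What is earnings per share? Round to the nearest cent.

Pre-tax income = $3,165,000 − $924,700.00 = $2,240,300.00.
After tax at 17%: net income = $2,240,300.00 × 0.83 = $1,859,449.00.
EPS = $1,859,449.00 ÷ 1,880,000 = $0.99.

$0.99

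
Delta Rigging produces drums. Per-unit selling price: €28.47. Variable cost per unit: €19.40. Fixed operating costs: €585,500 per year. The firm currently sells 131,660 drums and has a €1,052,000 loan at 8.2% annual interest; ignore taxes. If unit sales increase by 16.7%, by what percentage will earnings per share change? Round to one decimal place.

+38.2%

Total contribution margin = 131,660 × €9.07 = €1,194,156.20.
EBIT = €1,194,156.20 − €585,500 = €608,656.20.
After interest of €86,264.00, pre-tax earnings = €522,392.20.
DCL = total CM / (EBIT − I) = €1,194,156.20 / €522,392.20 = 2.2859.
%ΔEPS = DCL × %ΔSales = 2.2859 × +16.7% = +38.2%.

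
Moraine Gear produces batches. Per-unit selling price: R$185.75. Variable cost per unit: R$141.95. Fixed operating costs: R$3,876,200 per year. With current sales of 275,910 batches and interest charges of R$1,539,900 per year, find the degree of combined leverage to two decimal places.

At 275,910 units, contribution = 275,910 × R$43.80 = R$12,084,858.00.
EBIT = R$12,084,858.00 − R$3,876,200 = R$8,208,658.00. Interest = R$1,539,900.00, so EBIT − I = R$6,668,758.00.
DCL = contribution ÷ (EBIT − I) = R$12,084,858.00 ÷ R$6,668,758.00 = 1.8122.

1.81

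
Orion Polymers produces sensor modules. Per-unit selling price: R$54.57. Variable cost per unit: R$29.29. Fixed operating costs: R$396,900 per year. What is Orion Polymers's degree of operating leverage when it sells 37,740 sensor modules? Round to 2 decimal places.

Contribution at this volume is 37,740 × R$25.28 = R$954,067.20.
Operating income = contribution − fixed costs = R$954,067.20 − R$396,900 = R$557,167.20.
Degree of operating leverage = R$954,067.20 / R$557,167.20 = 1.7124.

1.71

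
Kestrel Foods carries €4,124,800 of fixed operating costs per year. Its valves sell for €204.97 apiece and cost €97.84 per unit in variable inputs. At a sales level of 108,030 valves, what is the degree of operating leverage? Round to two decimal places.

1.55

Total contribution margin = 108,030 × €107.13 = €11,573,253.90.
EBIT = €11,573,253.90 − €4,124,800 = €7,448,453.90.
DOL = contribution ÷ EBIT = €11,573,253.90 ÷ €7,448,453.90 = 1.5538.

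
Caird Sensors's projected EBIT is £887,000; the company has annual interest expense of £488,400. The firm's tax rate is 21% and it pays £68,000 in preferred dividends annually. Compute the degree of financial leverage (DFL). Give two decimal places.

2.84

Interest = £488,400.00.
Pre-tax preferred-dividend burden = £68,000 ÷ (1 − 0.21) = £86,075.95.
DFL = EBIT ÷ [EBIT − I − D_p/(1−t)] = £887,000 ÷ [£887,000 − £488,400.00 − £86,075.95] = £887,000 ÷ £312,524.05 = 2.8382.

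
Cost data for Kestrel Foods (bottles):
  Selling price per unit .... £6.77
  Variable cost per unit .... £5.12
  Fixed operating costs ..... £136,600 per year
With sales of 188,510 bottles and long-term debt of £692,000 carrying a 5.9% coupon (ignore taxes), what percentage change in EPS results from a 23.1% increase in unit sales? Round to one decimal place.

+53.8%

Contribution at this volume is 188,510 × £1.65 = £311,041.50.
EBIT = £311,041.50 − £136,600 = £174,441.50.
Interest = £40,828.00, so EBIT − I = £133,613.50.
DCL = total CM / (EBIT − I) = £311,041.50 / £133,613.50 = 2.3279.
%ΔEPS = DCL × %ΔSales = 2.3279 × +23.1% = +53.8%.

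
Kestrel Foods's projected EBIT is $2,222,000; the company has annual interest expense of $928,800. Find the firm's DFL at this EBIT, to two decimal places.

1.72

Annual interest charges come to $928,800.00.
DFL = EBIT ÷ (EBIT − I) = $2,222,000 ÷ ($2,222,000 − $928,800.00) = $2,222,000 ÷ $1,293,200.00 = 1.7182.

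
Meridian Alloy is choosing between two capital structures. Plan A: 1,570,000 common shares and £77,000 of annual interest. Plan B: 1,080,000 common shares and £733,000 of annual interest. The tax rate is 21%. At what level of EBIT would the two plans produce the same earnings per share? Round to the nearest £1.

£2,178,878

Set EPS_A = EPS_B: (EBIT − £77,000)(1 − 0.21) ÷ 1,570,000 = (EBIT − £733,000)(1 − 0.21) ÷ 1,080,000.
The (1 − t) factor cancels: (EBIT − 77,000) × 1,080,000 = (EBIT − 733,000) × 1,570,000.
Solving, EBIT = (733,000·1,570,000 − 77,000·1,080,000) / (1,570,000 − 1,080,000) = 1,067,650,000,000 / 490,000 = 2,178,877.55.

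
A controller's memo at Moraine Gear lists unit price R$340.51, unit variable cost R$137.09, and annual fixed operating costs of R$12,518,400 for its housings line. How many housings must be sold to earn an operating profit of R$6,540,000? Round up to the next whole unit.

93,690 housings

Each unit contributes R$340.51 − R$137.09 = R$203.42.
Required volume = (fixed costs + target profit) ÷ CM = (R$12,518,400 + R$6,540,000) ÷ R$203.42 = 93,689.90, so 93,690 housings.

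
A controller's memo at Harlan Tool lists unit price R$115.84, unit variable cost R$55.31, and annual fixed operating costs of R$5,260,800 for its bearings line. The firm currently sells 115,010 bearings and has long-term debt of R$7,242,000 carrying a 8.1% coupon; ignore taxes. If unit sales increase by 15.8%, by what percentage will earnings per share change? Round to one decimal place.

+98.7%

At 115,010 units, contribution = 115,010 × R$60.53 = R$6,961,555.30.
EBIT = R$6,961,555.30 − R$5,260,800 = R$1,700,755.30.
Interest = R$586,602.00, so EBIT − I = R$1,114,153.30.
Degree of combined leverage = contribution ÷ (EBIT − I) = R$6,961,555.30 ÷ R$1,114,153.30 = 6.2483.
EPS therefore changes by 6.2483 × (+15.8%) = +98.7%.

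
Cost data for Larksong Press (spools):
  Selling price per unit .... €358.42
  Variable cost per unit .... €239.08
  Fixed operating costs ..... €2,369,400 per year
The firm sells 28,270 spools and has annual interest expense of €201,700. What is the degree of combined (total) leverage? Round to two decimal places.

Total contribution margin = 28,270 × €119.34 = €3,373,741.80.
Operating income = contribution − fixed costs = €3,373,741.80 − €2,369,400 = €1,004,341.80. Interest = €201,700.00, so EBIT − I = €802,641.80.
DCL = contribution ÷ (EBIT − I) = €3,373,741.80 ÷ €802,641.80 = 4.2033.

4.20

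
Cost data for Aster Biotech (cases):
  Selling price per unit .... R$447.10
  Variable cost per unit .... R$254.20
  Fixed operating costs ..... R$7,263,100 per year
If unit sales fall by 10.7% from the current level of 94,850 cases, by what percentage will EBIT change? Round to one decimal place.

Total contribution margin = 94,850 × R$192.90 = R$18,296,565.00.
EBIT = R$18,296,565.00 − R$7,263,100 = R$11,033,465.00.
Degree of operating leverage = R$18,296,565.00 / R$11,033,465.00 = 1.6583.
Operating income changes by 1.6583 × -10.7% = -17.7%.

-17.7%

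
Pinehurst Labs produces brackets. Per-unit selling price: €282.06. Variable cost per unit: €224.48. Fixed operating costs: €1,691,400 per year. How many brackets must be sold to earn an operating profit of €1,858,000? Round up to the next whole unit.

Unit CM = price − variable cost = €282.06 − €224.48 = €57.58.
Need Q such that Q × €57.58 − €1,691,400 = €1,858,000, i.e. Q = €3,549,400 / €57.58 = 61,642.93 → 61,643.

61,643 brackets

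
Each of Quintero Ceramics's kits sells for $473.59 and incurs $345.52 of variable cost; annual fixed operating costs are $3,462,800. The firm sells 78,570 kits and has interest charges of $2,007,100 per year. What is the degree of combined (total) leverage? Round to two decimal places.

Total contribution margin = 78,570 × $128.07 = $10,062,459.90.
Subtracting fixed costs: EBIT = $10,062,459.90 − $3,462,800 = $6,599,659.90. Interest = $2,007,100.00, so EBIT − I = $4,592,559.90.
Degree of total leverage = total CM / (EBIT − interest) = $10,062,459.90 / $4,592,559.90 = 2.1910.

2.19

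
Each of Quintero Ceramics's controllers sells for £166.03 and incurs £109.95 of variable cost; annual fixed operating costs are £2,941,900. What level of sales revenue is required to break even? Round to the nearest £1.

£8,709,766

CM per unit = £166.03 − £109.95 = £56.08; CM ratio = £56.08 / £166.03 = 0.3378.
Break-even revenue = fixed costs × price ÷ CM = £2,941,900 × £166.03 ÷ £56.08 = £8,709,766.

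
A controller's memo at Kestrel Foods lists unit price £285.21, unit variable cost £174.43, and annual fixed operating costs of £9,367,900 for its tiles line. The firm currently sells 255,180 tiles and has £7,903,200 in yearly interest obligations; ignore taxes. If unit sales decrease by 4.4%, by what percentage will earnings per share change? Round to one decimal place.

Total contribution margin = 255,180 × £110.78 = £28,268,840.40.
Subtracting fixed costs: EBIT = £28,268,840.40 − £9,367,900 = £18,900,940.40.
Interest = £7,903,200.00, so EBIT − I = £10,997,740.40.
DCL = total CM / (EBIT − I) = £28,268,840.40 / £10,997,740.40 = 2.5704.
EPS therefore changes by 2.5704 × (-4.4%) = -11.3%.

-11.3%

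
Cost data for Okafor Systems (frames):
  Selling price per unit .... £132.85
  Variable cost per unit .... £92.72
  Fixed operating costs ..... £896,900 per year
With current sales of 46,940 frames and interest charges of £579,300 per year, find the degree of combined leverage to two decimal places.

Contribution at this volume is 46,940 × £40.13 = £1,883,702.20.
Subtracting fixed costs: EBIT = £1,883,702.20 − £896,900 = £986,802.20. Interest = £579,300.00.
DOL = £1,883,702.20 ÷ £986,802.20 = 1.9089; DFL = £986,802.20 ÷ £407,502.20 = 2.4216.
DCL = DOL × DFL = 1.9089 × 2.4216 = 4.6226.

4.62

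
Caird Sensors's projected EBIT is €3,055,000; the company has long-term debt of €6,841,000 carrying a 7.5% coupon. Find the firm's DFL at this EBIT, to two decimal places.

Interest = €513,075.00.
Degree of financial leverage = EBIT / (EBIT − interest) = €3,055,000 / €2,541,925.00 = 1.2018.

1.20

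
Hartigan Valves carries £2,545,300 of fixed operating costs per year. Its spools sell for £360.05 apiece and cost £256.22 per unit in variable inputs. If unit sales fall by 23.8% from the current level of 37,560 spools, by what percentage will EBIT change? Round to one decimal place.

-68.5%

Total contribution margin = 37,560 × £103.83 = £3,899,854.80.
EBIT = £3,899,854.80 − £2,545,300 = £1,354,554.80.
DOL = contribution ÷ EBIT = £3,899,854.80 ÷ £1,354,554.80 = 2.8791.
%ΔEBIT = DOL × %ΔSales = 2.8791 × -23.8% = -68.5%.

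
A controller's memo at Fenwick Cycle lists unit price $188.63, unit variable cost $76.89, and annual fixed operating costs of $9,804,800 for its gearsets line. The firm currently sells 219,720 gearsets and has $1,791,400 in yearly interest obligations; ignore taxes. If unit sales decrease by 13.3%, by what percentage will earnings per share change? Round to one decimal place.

-25.2%

Total contribution margin = 219,720 × $111.74 = $24,551,512.80.
Operating income = contribution − fixed costs = $24,551,512.80 − $9,804,800 = $14,746,712.80.
Interest = $1,791,400.00, so EBIT − I = $12,955,312.80.
Degree of combined leverage = contribution ÷ (EBIT − I) = $24,551,512.80 ÷ $12,955,312.80 = 1.8951.
EPS therefore changes by 1.8951 × (-13.3%) = -25.2%.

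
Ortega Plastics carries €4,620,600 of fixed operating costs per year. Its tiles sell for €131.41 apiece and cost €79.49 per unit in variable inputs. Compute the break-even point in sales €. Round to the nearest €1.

Contribution margin per unit = €131.41 − €79.49 = €51.92, a CM ratio of €51.92 ÷ €131.41 = 0.3951.
Break-even revenue = fixed costs × price ÷ CM = €4,620,600 × €131.41 ÷ €51.92 = €11,694,781.

€11,694,781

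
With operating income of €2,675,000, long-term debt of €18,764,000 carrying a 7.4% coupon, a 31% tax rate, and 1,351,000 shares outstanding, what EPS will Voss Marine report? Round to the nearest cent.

Interest = €1,388,536.00, so EBT = €2,675,000 − €1,388,536.00 = €1,286,464.00.
Net income = €1,286,464.00 × (1 − 0.31) = €887,660.16.
EPS = €887,660.16 ÷ 1,351,000 = €0.66.

€0.66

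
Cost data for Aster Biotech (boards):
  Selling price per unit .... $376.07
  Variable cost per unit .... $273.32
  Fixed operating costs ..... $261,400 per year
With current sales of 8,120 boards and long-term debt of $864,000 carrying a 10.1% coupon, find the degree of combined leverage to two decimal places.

Contribution at this volume is 8,120 × $102.75 = $834,330.00.
EBIT = $834,330.00 − $261,400 = $572,930.00. Interest = $87,264.00, so EBIT − I = $485,666.00.
Degree of total leverage = total CM / (EBIT − interest) = $834,330.00 / $485,666.00 = 1.7179.

1.72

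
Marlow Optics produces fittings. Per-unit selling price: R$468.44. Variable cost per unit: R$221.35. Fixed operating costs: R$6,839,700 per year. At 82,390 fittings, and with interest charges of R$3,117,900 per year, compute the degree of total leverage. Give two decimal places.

Contribution at this volume is 82,390 × R$247.09 = R$20,357,745.10.
Subtracting fixed costs: EBIT = R$20,357,745.10 − R$6,839,700 = R$13,518,045.10. Interest = R$3,117,900.00.
DOL = R$20,357,745.10 ÷ R$13,518,045.10 = 1.5060; DFL = R$13,518,045.10 ÷ R$10,400,145.10 = 1.2998.
Combined leverage = 1.5060 × 1.2998 = 1.9575.

1.96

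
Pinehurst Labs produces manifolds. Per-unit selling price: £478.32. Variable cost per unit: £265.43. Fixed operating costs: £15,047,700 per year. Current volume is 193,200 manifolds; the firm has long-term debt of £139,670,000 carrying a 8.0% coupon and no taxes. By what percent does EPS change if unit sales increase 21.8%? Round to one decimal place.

At 193,200 units, contribution = 193,200 × £212.89 = £41,130,348.00.
Operating income = contribution − fixed costs = £41,130,348.00 − £15,047,700 = £26,082,648.00.
Interest = £11,173,600.00, so EBIT − I = £14,909,048.00.
Degree of combined leverage = contribution ÷ (EBIT − I) = £41,130,348.00 ÷ £14,909,048.00 = 2.7588.
EPS therefore changes by 2.7588 × (+21.8%) = +60.1%.

+60.1%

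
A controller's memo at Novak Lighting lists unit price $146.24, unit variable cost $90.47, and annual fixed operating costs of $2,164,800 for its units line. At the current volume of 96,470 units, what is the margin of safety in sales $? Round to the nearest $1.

Each unit contributes $146.24 − $90.47 = $55.77. Break-even units = $2,164,800 ÷ $55.77 = 38,816.57; break-even revenue = 38,816.57 × $146.24 = $5,676,534.91.
Actual sales revenue = 96,470 × $146.24 = $14,107,772.80.
Margin of safety = $14,107,772.80 − $5,676,534.91 = $8,431,238.

$8,431,238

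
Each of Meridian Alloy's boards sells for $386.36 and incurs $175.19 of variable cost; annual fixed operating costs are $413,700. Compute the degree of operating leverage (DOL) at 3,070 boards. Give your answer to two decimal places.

Total contribution margin = 3,070 × $211.17 = $648,291.90.
EBIT = $648,291.90 − $413,700 = $234,591.90.
DOL = contribution ÷ EBIT = $648,291.90 ÷ $234,591.90 = 2.7635.

2.76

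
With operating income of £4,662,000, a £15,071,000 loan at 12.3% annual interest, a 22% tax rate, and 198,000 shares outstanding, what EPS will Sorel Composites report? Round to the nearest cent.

Interest = £1,853,733.00, so EBT = £4,662,000 − £1,853,733.00 = £2,808,267.00.
After tax at 22%: net income = £2,808,267.00 × 0.78 = £2,190,448.26.
EPS = £2,190,448.26 ÷ 198,000 = £11.06.

£11.06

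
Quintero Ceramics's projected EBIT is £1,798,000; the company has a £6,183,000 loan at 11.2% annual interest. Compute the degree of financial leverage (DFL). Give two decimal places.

Interest = £692,496.00.
Degree of financial leverage = EBIT / (EBIT − interest) = £1,798,000 / £1,105,504.00 = 1.6264.

1.63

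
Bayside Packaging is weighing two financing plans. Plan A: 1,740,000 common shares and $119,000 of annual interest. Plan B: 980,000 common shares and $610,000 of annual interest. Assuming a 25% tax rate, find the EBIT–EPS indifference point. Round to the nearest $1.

$1,243,132

Set EPS_A = EPS_B: (EBIT − $119,000)(1 − 0.25) ÷ 1,740,000 = (EBIT − $610,000)(1 − 0.25) ÷ 980,000.
Cancelling (1 − t) and cross-multiplying: 980,000·(EBIT − 119,000) = 1,740,000·(EBIT − 610,000).
Solving, EBIT = (610,000·1,740,000 − 119,000·980,000) / (1,740,000 − 980,000) = 944,780,000,000 / 760,000 = 1,243,131.58.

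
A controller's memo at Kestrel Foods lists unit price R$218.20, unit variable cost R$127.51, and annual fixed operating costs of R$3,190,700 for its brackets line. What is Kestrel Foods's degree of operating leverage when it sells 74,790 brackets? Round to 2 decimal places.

Total contribution margin = 74,790 × R$90.69 = R$6,782,705.10.
Operating income = contribution − fixed costs = R$6,782,705.10 − R$3,190,700 = R$3,592,005.10.
So DOL = total CM / EBIT = R$6,782,705.10 / R$3,592,005.10 = 1.8883.

1.89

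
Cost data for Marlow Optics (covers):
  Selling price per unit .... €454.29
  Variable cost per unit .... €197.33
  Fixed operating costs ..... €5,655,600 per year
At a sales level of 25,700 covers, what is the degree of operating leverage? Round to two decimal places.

6.96

At 25,700 units, contribution = 25,700 × €256.96 = €6,603,872.00.
EBIT = €6,603,872.00 − €5,655,600 = €948,272.00.
DOL = contribution ÷ EBIT = €6,603,872.00 ÷ €948,272.00 = 6.9641.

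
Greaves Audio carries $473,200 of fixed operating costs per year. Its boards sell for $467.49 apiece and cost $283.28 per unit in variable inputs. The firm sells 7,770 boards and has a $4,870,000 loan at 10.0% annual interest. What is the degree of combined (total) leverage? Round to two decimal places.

Total contribution margin = 7,770 × $184.21 = $1,431,311.70.
Operating income = contribution − fixed costs = $1,431,311.70 − $473,200 = $958,111.70. Interest = $487,000.00.
DOL = $1,431,311.70 ÷ $958,111.70 = 1.4939; DFL = $958,111.70 ÷ $471,111.70 = 2.0337.
DCL = DOL × DFL = 1.4939 × 2.0337 = 3.0381.

3.04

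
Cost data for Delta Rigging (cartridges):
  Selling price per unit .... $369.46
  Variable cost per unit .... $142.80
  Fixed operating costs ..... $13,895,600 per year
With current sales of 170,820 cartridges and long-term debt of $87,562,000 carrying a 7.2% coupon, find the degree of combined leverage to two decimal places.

2.09

Contribution at this volume is 170,820 × $226.66 = $38,718,061.20.
Subtracting fixed costs: EBIT = $38,718,061.20 − $13,895,600 = $24,822,461.20. Interest = $6,304,464.00.
DOL = $38,718,061.20 ÷ $24,822,461.20 = 1.5598; DFL = $24,822,461.20 ÷ $18,517,997.20 = 1.3405.
DCL = DOL × DFL = 1.5598 × 1.3405 = 2.0909.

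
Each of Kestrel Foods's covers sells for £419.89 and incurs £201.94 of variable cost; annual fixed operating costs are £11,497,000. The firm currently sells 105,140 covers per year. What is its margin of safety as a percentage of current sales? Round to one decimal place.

Each unit contributes £419.89 − £201.94 = £217.95. Break-even units = £11,497,000 ÷ £217.95 = 52,750.63; break-even revenue = 52,750.63 × £419.89 = £22,149,462.40.
Actual sales revenue = 105,140 × £419.89 = £44,147,234.60.
Margin of safety = (£44,147,234.60 − £22,149,462.40) ÷ £44,147,234.60 = 49.8%.

49.8%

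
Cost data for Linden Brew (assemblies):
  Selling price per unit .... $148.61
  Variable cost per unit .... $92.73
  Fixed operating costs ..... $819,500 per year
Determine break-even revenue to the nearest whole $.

$2,179,418

CM per unit = $148.61 − $92.73 = $55.88; CM ratio = $55.88 / $148.61 = 0.3760.
Break-even revenue = fixed costs × price ÷ CM = $819,500 × $148.61 ÷ $55.88 = $2,179,418.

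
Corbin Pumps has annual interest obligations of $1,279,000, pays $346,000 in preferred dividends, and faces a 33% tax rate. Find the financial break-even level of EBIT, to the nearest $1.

Grossing the preferred dividend up to pre-tax terms: $346,000 / (1 − 0.33) = $516,417.91.
Financial break-even EBIT = interest + D_p ÷ (1 − t) = $1,279,000 + $516,417.91 = $1,795,417.91.

$1,795,418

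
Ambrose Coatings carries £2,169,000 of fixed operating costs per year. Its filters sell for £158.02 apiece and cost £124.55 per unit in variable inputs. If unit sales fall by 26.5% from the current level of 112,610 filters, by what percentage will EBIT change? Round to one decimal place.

Contribution at this volume is 112,610 × £33.47 = £3,769,056.70.
Subtracting fixed costs: EBIT = £3,769,056.70 − £2,169,000 = £1,600,056.70.
DOL = contribution ÷ EBIT = £3,769,056.70 ÷ £1,600,056.70 = 2.3556.
%ΔEBIT = DOL × %ΔSales = 2.3556 × -26.5% = -62.4%.

-62.4%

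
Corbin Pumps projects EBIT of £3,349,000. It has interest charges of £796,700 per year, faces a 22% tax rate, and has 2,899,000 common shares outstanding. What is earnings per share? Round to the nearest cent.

£0.69

Pre-tax income = £3,349,000 − £796,700.00 = £2,552,300.00.
After tax at 22%: net income = £2,552,300.00 × 0.78 = £1,990,794.00.
Per share: £1,990,794.00 / 2,899,000 shares = £0.69.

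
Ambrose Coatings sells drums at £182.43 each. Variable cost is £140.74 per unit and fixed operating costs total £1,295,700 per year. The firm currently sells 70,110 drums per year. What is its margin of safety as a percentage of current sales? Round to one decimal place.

Contribution margin per unit = £182.43 − £140.74 = £41.69. Break-even units = £1,295,700 ÷ £41.69 = 31,079.40; break-even revenue = 31,079.40 × £182.43 = £5,669,814.13.
Actual sales revenue = 70,110 × £182.43 = £12,790,167.30.
Margin of safety = (£12,790,167.30 − £5,669,814.13) ÷ £12,790,167.30 = 55.7%.

55.7%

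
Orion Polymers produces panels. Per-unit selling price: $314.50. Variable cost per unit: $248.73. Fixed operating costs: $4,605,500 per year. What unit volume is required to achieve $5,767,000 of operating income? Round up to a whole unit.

Each unit contributes $314.50 − $248.73 = $65.77.
Required volume = (fixed costs + target profit) ÷ CM = ($4,605,500 + $5,767,000) ÷ $65.77 = 157,708.68, so 157,709 panels.

157,709 panels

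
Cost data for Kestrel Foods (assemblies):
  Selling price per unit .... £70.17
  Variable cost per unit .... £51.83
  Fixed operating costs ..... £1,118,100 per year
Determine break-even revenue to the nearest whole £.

Contribution margin per unit = £70.17 − £51.83 = £18.34, a CM ratio of £18.34 ÷ £70.17 = 0.2614.
Break-even revenue = fixed costs × price ÷ CM = £1,118,100 × £70.17 ÷ £18.34 = £4,277,921.

£4,277,921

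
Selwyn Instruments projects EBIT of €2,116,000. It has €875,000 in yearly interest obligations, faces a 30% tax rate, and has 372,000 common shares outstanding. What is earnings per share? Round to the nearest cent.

Pre-tax income = €2,116,000 − €875,000.00 = €1,241,000.00.
Net income = €1,241,000.00 × (1 − 0.30) = €868,700.00.
EPS = €868,700.00 ÷ 372,000 = €2.34.

€2.34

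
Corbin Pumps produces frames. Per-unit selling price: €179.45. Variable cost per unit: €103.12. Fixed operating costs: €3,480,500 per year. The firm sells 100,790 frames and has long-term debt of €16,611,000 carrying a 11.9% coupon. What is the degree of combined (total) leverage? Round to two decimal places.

3.44

Contribution at this volume is 100,790 × €76.33 = €7,693,300.70.
Subtracting fixed costs: EBIT = €7,693,300.70 − €3,480,500 = €4,212,800.70. Interest = €1,976,709.00, so EBIT − I = €2,236,091.70.
DCL = contribution ÷ (EBIT − I) = €7,693,300.70 ÷ €2,236,091.70 = 3.4405.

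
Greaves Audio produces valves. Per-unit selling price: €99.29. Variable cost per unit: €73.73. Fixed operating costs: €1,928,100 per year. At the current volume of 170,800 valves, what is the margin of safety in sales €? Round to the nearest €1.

Unit CM = price − variable cost = €99.29 − €73.73 = €25.56. Break-even units = €1,928,100 ÷ €25.56 = 75,434.27; break-even revenue = 75,434.27 × €99.29 = €7,489,868.90.
Current sales = 170,800 × €99.29 = €16,958,732.00.
Margin of safety = €16,958,732.00 − €7,489,868.90 = €9,468,863.

€9,468,863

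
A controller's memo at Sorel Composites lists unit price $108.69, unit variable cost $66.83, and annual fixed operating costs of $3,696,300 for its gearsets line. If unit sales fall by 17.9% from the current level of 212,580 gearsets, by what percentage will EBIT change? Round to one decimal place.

At 212,580 units, contribution = 212,580 × $41.86 = $8,898,598.80.
Subtracting fixed costs: EBIT = $8,898,598.80 − $3,696,300 = $5,202,298.80.
DOL = contribution ÷ EBIT = $8,898,598.80 ÷ $5,202,298.80 = 1.7105.
Operating income changes by 1.7105 × -17.9% = -30.6%.

-30.6%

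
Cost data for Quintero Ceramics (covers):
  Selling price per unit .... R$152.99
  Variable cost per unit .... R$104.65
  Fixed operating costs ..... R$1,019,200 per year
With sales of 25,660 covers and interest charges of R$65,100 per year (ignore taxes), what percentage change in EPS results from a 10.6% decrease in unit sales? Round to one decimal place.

Total contribution margin = 25,660 × R$48.34 = R$1,240,404.40.
Operating income = contribution − fixed costs = R$1,240,404.40 − R$1,019,200 = R$221,204.40.
After interest of R$65,100.00, pre-tax earnings = R$156,104.40.
DCL = total CM / (EBIT − I) = R$1,240,404.40 / R$156,104.40 = 7.9460.
EPS therefore changes by 7.9460 × (-10.6%) = -84.2%.

-84.2%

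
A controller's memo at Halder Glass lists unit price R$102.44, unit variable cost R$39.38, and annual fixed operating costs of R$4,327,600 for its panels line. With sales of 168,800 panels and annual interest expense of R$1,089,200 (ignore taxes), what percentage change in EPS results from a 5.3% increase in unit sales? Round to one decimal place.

Contribution at this volume is 168,800 × R$63.06 = R$10,644,528.00.
Subtracting fixed costs: EBIT = R$10,644,528.00 − R$4,327,600 = R$6,316,928.00.
Interest = R$1,089,200.00, so EBIT − I = R$5,227,728.00.
Degree of combined leverage = contribution ÷ (EBIT − I) = R$10,644,528.00 ÷ R$5,227,728.00 = 2.0362.
EPS therefore changes by 2.0362 × (+5.3%) = +10.8%.

+10.8%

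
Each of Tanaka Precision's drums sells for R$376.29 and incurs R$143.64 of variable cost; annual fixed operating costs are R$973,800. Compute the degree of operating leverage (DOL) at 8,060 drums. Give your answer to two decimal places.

Contribution at this volume is 8,060 × R$232.65 = R$1,875,159.00.
Subtracting fixed costs: EBIT = R$1,875,159.00 − R$973,800 = R$901,359.00.
So DOL = total CM / EBIT = R$1,875,159.00 / R$901,359.00 = 2.0804.

2.08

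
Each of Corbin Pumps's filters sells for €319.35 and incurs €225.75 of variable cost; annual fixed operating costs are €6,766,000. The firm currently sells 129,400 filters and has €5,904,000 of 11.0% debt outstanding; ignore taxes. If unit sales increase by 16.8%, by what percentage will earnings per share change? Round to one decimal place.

At 129,400 units, contribution = 129,400 × €93.60 = €12,111,840.00.
EBIT = €12,111,840.00 − €6,766,000 = €5,345,840.00.
After interest of €649,440.00, pre-tax earnings = €4,696,400.00.
Degree of combined leverage = contribution ÷ (EBIT − I) = €12,111,840.00 ÷ €4,696,400.00 = 2.5790.
EPS therefore changes by 2.5790 × (+16.8%) = +43.3%.

+43.3%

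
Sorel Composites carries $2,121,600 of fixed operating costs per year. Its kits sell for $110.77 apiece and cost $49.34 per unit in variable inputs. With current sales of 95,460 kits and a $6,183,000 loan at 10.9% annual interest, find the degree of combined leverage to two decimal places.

Total contribution margin = 95,460 × $61.43 = $5,864,107.80.
EBIT = $5,864,107.80 − $2,121,600 = $3,742,507.80. Interest = $673,947.00, so EBIT − I = $3,068,560.80.
DCL = contribution ÷ (EBIT − I) = $5,864,107.80 ÷ $3,068,560.80 = 1.9110.

1.91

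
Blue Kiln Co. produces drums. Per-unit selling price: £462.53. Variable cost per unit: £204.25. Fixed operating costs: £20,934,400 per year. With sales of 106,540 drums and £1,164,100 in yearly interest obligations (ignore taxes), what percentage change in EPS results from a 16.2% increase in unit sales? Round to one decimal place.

+82.3%

Contribution at this volume is 106,540 × £258.28 = £27,517,151.20.
Subtracting fixed costs: EBIT = £27,517,151.20 − £20,934,400 = £6,582,751.20.
After interest of £1,164,100.00, pre-tax earnings = £5,418,651.20.
Degree of combined leverage = contribution ÷ (EBIT − I) = £27,517,151.20 ÷ £5,418,651.20 = 5.0782.
EPS therefore changes by 5.0782 × (+16.2%) = +82.3%.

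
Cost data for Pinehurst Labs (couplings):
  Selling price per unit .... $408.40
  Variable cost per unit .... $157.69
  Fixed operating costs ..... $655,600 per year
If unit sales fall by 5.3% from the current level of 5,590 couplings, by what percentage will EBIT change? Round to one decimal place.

Total contribution margin = 5,590 × $250.71 = $1,401,468.90.
EBIT = $1,401,468.90 − $655,600 = $745,868.90.
Degree of operating leverage = $1,401,468.90 / $745,868.90 = 1.8790.
%ΔEBIT = DOL × %ΔSales = 1.8790 × -5.3% = -10.0%.

-10.0%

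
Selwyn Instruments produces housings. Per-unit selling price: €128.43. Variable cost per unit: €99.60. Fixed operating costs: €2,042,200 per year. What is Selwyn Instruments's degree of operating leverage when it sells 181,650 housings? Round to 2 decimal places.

Total contribution margin = 181,650 × €28.83 = €5,236,969.50.
EBIT = €5,236,969.50 − €2,042,200 = €3,194,769.50.
So DOL = total CM / EBIT = €5,236,969.50 / €3,194,769.50 = 1.6392.

1.64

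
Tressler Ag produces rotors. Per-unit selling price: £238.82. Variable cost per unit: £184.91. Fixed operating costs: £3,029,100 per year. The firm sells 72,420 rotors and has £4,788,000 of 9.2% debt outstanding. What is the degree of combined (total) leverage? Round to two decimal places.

8.98

Total contribution margin = 72,420 × £53.91 = £3,904,162.20.
Subtracting fixed costs: EBIT = £3,904,162.20 − £3,029,100 = £875,062.20. Interest = £440,496.00, so EBIT − I = £434,566.20.
Degree of total leverage = total CM / (EBIT − interest) = £3,904,162.20 / £434,566.20 = 8.9840.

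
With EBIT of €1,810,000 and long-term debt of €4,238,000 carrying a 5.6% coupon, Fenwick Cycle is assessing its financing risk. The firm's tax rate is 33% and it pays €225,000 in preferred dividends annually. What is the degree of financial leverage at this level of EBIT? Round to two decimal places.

Annual interest charges come to €237,328.00.
Pre-tax preferred-dividend burden = €225,000 ÷ (1 − 0.33) = €335,820.90.
DFL = EBIT ÷ [EBIT − I − D_p/(1−t)] = €1,810,000 ÷ [€1,810,000 − €237,328.00 − €335,820.90] = €1,810,000 ÷ €1,236,851.10 = 1.4634.

1.46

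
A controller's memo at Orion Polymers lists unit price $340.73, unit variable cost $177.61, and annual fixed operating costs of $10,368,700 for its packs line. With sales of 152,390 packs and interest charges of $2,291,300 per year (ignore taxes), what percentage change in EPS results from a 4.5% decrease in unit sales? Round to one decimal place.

Total contribution margin = 152,390 × $163.12 = $24,857,856.80.
Operating income = contribution − fixed costs = $24,857,856.80 − $10,368,700 = $14,489,156.80.
Interest = $2,291,300.00, so EBIT − I = $12,197,856.80.
DCL = total CM / (EBIT − I) = $24,857,856.80 / $12,197,856.80 = 2.0379.
%ΔEPS = DCL × %ΔSales = 2.0379 × -4.5% = -9.2%.

-9.2%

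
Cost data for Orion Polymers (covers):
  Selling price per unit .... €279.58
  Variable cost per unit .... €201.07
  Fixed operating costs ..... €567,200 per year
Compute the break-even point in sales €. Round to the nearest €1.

€2,019,842

Contribution margin per unit = €279.58 − €201.07 = €78.51, a CM ratio of €78.51 ÷ €279.58 = 0.2808.
Break-even sales = FC ÷ CM ratio = €567,200 × €279.58 / €78.51 = €2,019,842.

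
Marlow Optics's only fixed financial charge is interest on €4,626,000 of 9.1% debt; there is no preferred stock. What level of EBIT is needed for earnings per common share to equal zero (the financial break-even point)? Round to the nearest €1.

Annual interest = 9.1% × €4,626,000 = €420,966.00.
With no preferred dividends, EPS = 0 when EBIT exactly covers interest, so the financial break-even EBIT is €420,966.00.

€420,966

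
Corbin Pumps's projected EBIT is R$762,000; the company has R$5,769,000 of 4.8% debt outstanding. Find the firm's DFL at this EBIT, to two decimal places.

1.57

Annual interest charges come to R$276,912.00.
Degree of financial leverage = EBIT / (EBIT − interest) = R$762,000 / R$485,088.00 = 1.5708.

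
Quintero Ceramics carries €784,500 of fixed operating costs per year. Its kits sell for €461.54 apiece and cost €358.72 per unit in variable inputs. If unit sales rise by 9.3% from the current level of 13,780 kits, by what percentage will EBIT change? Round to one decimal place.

+20.8%

Contribution at this volume is 13,780 × €102.82 = €1,416,859.60.
Operating income = contribution − fixed costs = €1,416,859.60 − €784,500 = €632,359.60.
Degree of operating leverage = €1,416,859.60 / €632,359.60 = 2.2406.
So EBIT moves 2.2406 × (+9.3%) = +20.8%.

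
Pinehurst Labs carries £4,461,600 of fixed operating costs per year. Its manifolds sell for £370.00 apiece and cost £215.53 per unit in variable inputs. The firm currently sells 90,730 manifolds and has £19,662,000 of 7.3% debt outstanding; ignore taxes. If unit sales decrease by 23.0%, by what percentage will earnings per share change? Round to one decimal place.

-39.7%

At 90,730 units, contribution = 90,730 × £154.47 = £14,015,063.10.
Operating income = contribution − fixed costs = £14,015,063.10 − £4,461,600 = £9,553,463.10.
After interest of £1,435,326.00, pre-tax earnings = £8,118,137.10.
Degree of combined leverage = contribution ÷ (EBIT − I) = £14,015,063.10 ÷ £8,118,137.10 = 1.7264.
EPS therefore changes by 1.7264 × (-23.0%) = -39.7%.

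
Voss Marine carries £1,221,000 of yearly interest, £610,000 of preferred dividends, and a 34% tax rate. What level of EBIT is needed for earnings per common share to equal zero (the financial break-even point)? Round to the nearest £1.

£2,145,242

Preferred dividends are paid after tax, so their pre-tax equivalent is £610,000 ÷ (1 − 0.34) = £924,242.42.
Financial break-even EBIT = interest + D_p ÷ (1 − t) = £1,221,000 + £924,242.42 = £2,145,242.42.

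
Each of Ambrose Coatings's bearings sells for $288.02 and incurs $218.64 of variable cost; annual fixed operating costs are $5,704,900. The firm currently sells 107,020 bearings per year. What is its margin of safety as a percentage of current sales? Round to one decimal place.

23.2%

Contribution margin per unit = $288.02 − $218.64 = $69.38. Break-even units = $5,704,900 ÷ $69.38 = 82,226.87; break-even revenue = 82,226.87 × $288.02 = $23,682,982.10.
Actual sales revenue = 107,020 × $288.02 = $30,823,900.40.
Margin of safety = ($30,823,900.40 − $23,682,982.10) ÷ $30,823,900.40 = 23.2%.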